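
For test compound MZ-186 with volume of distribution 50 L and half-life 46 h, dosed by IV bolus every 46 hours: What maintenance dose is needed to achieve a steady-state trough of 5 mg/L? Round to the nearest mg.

250 mg

τ/t½ = 46/46 ≈ 1, so f = (1/2)^(46/46) ≈ 0.500000.
Cmin,ss = (D/Vd)·f/(1−f), so D = Cmin,ss·Vd·(1−f)/f.
D = 5 × 50 × (1−f)/f ≈ 5 × 50 × 1.00000 ≈ 250.00 mg.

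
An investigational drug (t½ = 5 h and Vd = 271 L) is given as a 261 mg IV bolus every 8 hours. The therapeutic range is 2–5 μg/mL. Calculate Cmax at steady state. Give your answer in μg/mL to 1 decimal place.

τ/t½ = 8/5 ≈ 1.6, so fraction remaining f = (1/2)^(8/5) ≈ 0.3299.
At steady state, accumulation factor R = 1/(1 − e^(−kτ)) ≈ 1.4923.
Each bolus raises the concentration by D/Vd = 261/271 ≈ 0.963 μg/mL.
Steady-state peak Cmax,ss = C₀·R ≈ 0.963 × 1.4923 ≈ 1.437 μg/mL.
Peak 1.4 μg/mL vs MTC 5 μg/mL: below toxic threshold.

1.4 μg/mL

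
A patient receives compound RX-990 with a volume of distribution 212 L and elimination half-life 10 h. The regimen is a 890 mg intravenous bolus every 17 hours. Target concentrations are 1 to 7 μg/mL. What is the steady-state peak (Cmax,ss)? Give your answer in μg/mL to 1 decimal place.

6.1 μg/mL

Over one 17-h interval, 17/10 ≈ 1.7 half-lives elapse, leaving f ≈ 0.3078 of each dose.
At steady state, accumulation factor R = 1/(1 − e^(−kτ)) ≈ 1.4447.
Each bolus raises the concentration by D/Vd = 890/212 ≈ 4.198 μg/mL.
Steady-state peak Cmax,ss = C₀·R ≈ 4.198 × 1.4447 ≈ 6.065 μg/mL.
Peak 6.1 μg/mL vs MTC 7 μg/mL: below toxic threshold.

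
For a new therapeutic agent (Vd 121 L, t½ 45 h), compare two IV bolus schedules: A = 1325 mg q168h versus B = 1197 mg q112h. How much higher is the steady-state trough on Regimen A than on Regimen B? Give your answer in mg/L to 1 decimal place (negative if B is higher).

-1.3 mg/L

Regimen A: f = (1/2)^(168/45) ≈ 0.0752; Cmin,ss = (1325/121)·f/(1−f) ≈ 0.890 mg/L.
Regimen B: f = (1/2)^(112/45) ≈ 0.1781; Cmin,ss = (1197/121)·f/(1−f) ≈ 2.144 mg/L.
Difference ≈ 0.890 − 2.144 ≈ -1.254 mg/L.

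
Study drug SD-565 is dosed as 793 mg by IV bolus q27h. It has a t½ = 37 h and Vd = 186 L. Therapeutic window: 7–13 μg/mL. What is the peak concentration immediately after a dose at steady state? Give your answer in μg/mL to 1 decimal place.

k = ln2/t½ = ln2/37 ≈ 0.018734 h⁻¹; fraction remaining f = e^(−kτ) = e^(−0.018734×27) ≈ 0.6030.
At steady state, accumulation factor R = 1/(1 − e^(−kτ)) ≈ 2.5189.
Single-dose peak C₀ = D/Vd = 793/186 ≈ 4.263 μg/mL.
Cmax,ss = C₀/(1 − f) ≈ 4.263/0.3970 ≈ 10.738 μg/mL.
Peak 10.7 μg/mL vs MTC 13 μg/mL: below toxic threshold.

10.7 μg/mL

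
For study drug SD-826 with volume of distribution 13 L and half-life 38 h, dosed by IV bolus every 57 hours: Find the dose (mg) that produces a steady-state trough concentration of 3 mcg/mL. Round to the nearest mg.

71 mg

τ/t½ = 57/38 ≈ 1.5, so f = (1/2)^(57/38) ≈ 0.353553.
Cmin,ss = (D/Vd)·f/(1−f), so D = Cmin,ss·Vd·(1−f)/f.
D = 3 × 13 × (1−f)/f ≈ 3 × 13 × 1.82843 ≈ 71.31 mg.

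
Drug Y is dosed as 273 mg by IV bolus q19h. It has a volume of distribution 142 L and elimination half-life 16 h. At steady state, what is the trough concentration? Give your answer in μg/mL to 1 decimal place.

Over one 19-h interval, 19/16 ≈ 1.1875 half-lives elapse, leaving f ≈ 0.4391 of each dose.
At steady state, accumulation factor R = 1/(1 − e^(−kτ)) ≈ 1.7828.
Single-dose peak C₀ = D/Vd = 273/142 ≈ 1.923 μg/mL.
Cmax,ss = C₀/(1 − f) ≈ 1.923/0.5609 ≈ 3.428 μg/mL.
Steady-state trough Cmin,ss = Cmax,ss·f ≈ 3.428 × 0.4391 ≈ 1.505 μg/mL.

1.5 μg/mL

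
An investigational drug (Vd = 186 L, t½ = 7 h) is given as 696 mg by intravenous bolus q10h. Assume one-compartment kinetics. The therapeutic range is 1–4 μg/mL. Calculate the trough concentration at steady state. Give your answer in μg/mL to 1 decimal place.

Over one 10-h interval, 10/7 ≈ 1.4286 half-lives elapse, leaving f ≈ 0.3715 of each dose.
At steady state, accumulation factor R = 1/(1 − e^(−kτ)) ≈ 1.5911.
Each bolus raises the concentration by D/Vd = 696/186 ≈ 3.742 μg/mL.
Steady-state peak Cmax,ss = C₀·R ≈ 3.742 × 1.5911 ≈ 5.954 μg/mL.
Steady-state trough Cmin,ss = Cmax,ss·f ≈ 5.954 × 0.3715 ≈ 2.212 μg/mL.
Trough 2.2 μg/mL vs MEC 1 μg/mL: adequate.

2.2 μg/mL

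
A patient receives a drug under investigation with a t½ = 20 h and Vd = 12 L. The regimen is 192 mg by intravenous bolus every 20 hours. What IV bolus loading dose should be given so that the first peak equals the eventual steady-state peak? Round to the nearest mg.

384 mg

f = (1/2)^(20/20) ≈ 0.500000; accumulation ratio R = 1/(1−f) ≈ 2.00000.
Loading dose to hit Cmax,ss on first dose: D_load = D_maint·R ≈ 192 × 2.00000 ≈ 384.00 mg.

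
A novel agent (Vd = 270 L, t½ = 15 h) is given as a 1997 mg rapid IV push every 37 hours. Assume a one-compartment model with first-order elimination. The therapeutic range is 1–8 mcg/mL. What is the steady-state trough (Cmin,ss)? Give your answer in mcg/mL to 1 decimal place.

Over one 37-h interval, 37/15 ≈ 2.4667 half-lives elapse, leaving f ≈ 0.1809 of each dose.
Single-dose peak C₀ = D/Vd = 1997/270 ≈ 7.396 mcg/mL.
Steady-state trough Cmin,ss = C₀·f/(1−f) ≈ 7.396 × 0.1809/0.8191 ≈ 1.633 mcg/mL.
Trough 1.6 mcg/mL vs MEC 1 mcg/mL: adequate.

1.6 mcg/mL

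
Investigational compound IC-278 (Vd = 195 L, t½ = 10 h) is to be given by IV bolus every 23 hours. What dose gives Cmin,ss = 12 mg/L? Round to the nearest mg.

τ/t½ = 23/10 ≈ 2.3, so f = (1/2)^(23/10) ≈ 0.203063.
Cmin,ss = (D/Vd)·f/(1−f), so D = Cmin,ss·Vd·(1−f)/f.
D = 12 × 195 × (1−f)/f ≈ 12 × 195 × 3.92458 ≈ 9183.52 mg.

9184 mg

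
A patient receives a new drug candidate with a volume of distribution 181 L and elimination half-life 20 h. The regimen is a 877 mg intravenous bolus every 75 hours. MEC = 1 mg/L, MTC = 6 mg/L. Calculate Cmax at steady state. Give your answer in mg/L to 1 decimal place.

5.2 mg/L

τ/t½ = 75/20 ≈ 3.75, so fraction remaining f = (1/2)^(75/20) ≈ 0.0743.
Accumulation ratio R = 1/(1 − f) ≈ 1/0.9257 ≈ 1.0803.
Single-dose peak C₀ = D/Vd = 877/181 ≈ 4.845 mg/L.
Steady-state peak Cmax,ss = C₀·R ≈ 4.845 × 1.0803 ≈ 5.234 mg/L.
Peak 5.2 mg/L vs MTC 6 mg/L: below toxic threshold.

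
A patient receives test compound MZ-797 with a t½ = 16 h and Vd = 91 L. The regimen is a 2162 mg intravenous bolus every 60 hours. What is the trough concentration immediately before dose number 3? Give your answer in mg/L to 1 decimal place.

f = (1/2)^(τ/t½) = (1/2)^(60/16) ≈ 0.0743.
C₀ = D/Vd = 2162/91 ≈ 23.758 mg/L.
Before the 3rd dose, 2 doses have been given. Superposition: Cmin = C₀·(f + f²).
≈ 23.758 × (0.0743 + 0.0055) ≈ 23.758 × 0.0798 ≈ 1.896 mg/L.

1.9 mg/L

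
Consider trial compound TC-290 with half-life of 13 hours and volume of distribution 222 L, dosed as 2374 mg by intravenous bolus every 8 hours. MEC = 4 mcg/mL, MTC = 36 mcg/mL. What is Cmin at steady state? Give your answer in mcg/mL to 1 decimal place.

τ/t½ = 8/13 ≈ 0.61538, so fraction remaining f = (1/2)^(8/13) ≈ 0.6528.
Each bolus raises the concentration by D/Vd = 2374/222 ≈ 10.694 mcg/mL.
Steady-state trough Cmin,ss = C₀·f/(1−f) ≈ 10.694 × 0.6528/0.3472 ≈ 20.107 mcg/mL.
Trough 20.1 mcg/mL vs MEC 4 mcg/mL: adequate.

20.1 mcg/mL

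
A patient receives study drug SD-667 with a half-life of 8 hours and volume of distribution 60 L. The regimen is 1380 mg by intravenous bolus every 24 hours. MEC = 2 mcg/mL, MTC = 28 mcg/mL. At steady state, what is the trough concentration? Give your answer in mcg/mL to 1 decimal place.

The dosing interval is 3 half-lives, so f = 2^(−3) = 0.125.
Accumulation ratio R = 1/(1 − f) = 1/0.875 = 8/7.
Single-dose peak C₀ = D/Vd = 1380/60 = 23 mcg/mL.
Steady-state peak Cmax,ss = C₀·R = 23 × 8/7 ≈ 26.286 mcg/mL.
Steady-state trough Cmin,ss = Cmax,ss·f ≈ 26.286 × 0.125 ≈ 3.286 mcg/mL.
Trough 3.3 mcg/mL vs MEC 2 mcg/mL: adequate.

3.3 mcg/mL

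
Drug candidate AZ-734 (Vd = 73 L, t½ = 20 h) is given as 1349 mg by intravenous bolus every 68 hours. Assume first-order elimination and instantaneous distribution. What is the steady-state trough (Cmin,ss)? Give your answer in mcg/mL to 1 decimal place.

1.9 mcg/mL

τ/t½ = 68/20 ≈ 3.4, so fraction remaining f = (1/2)^(68/20) ≈ 0.0947.
At steady state, accumulation factor R = 1/(1 − e^(−kτ)) ≈ 1.1046.
Each bolus raises the concentration by D/Vd = 1349/73 ≈ 18.479 mcg/mL.
Steady-state peak Cmax,ss = C₀·R ≈ 18.479 × 1.1046 ≈ 20.412 mcg/mL.
One interval later, Cmin,ss = Cmax,ss·e^(−kτ) ≈ 20.412 × 0.0947 ≈ 1.933 mcg/mL.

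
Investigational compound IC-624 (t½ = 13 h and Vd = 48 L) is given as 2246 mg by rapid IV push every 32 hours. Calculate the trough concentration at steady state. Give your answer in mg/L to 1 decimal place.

10.4 mg/L

τ/t½ = 32/13 ≈ 2.4615, so fraction remaining f = (1/2)^(32/13) ≈ 0.1816.
Single-dose peak C₀ = D/Vd = 2246/48 ≈ 46.792 mg/L.
Steady-state trough Cmin,ss = C₀·f/(1−f) ≈ 46.792 × 0.1816/0.8184 ≈ 10.383 mg/L.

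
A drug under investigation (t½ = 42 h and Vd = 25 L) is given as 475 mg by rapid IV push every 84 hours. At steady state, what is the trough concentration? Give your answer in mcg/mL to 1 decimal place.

The dosing interval is 2 half-lives, so f = 2^(−2) = 0.25.
At steady state, R = 1/(1 − 0.25) = 4/3.
Single-dose peak C₀ = D/Vd = 475/25 = 19 mcg/mL.
Steady-state peak Cmax,ss = C₀·R = 19 × 4/3 ≈ 25.333 mcg/mL.
Steady-state trough Cmin,ss = Cmax,ss·f ≈ 25.333 × 0.25 ≈ 6.333 mcg/mL.

6.3 mcg/mL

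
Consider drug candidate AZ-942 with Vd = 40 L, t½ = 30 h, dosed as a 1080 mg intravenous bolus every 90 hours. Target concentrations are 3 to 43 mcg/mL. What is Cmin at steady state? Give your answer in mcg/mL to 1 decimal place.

τ = 90 h = 3 half-lives, so f = (1/2)^3 = 0.125.
At steady state, R = 1/(1 − 0.125) = 8/7.
Single-dose peak C₀ = D/Vd = 1080/40 = 27 mcg/mL.
Steady-state peak Cmax,ss = C₀·R = 27 × 8/7 ≈ 30.857 mcg/mL.
Steady-state trough Cmin,ss = Cmax,ss·f ≈ 30.857 × 0.125 ≈ 3.857 mcg/mL.
Trough 3.9 mcg/mL vs MEC 3 mcg/mL: adequate.

3.9 mcg/mL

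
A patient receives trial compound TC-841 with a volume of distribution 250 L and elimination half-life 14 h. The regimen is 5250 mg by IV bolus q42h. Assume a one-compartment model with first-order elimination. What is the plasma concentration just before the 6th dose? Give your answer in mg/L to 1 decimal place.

f = (1/2)^(τ/t½) = (1/2)^(42/14) ≈ 0.1250.
C₀ = D/Vd = 5250/250 ≈ 21.000 mg/L.
Before the 6th dose, 5 doses have been given. Superposition: Cmin = C₀·(f + f² + … + f^5).
≈ 21.000 × (0.1250 + 0.0156 + 0.0020 + 0.0002 + 0.0000) ≈ 21.000 × 0.1428 ≈ 2.999 mg/L.

3.0 mg/L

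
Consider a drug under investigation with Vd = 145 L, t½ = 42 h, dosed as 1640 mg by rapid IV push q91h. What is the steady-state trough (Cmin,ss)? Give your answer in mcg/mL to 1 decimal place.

k = ln2/t½ = ln2/42 ≈ 0.016504 h⁻¹; fraction remaining f = e^(−kτ) = e^(−0.016504×91) ≈ 0.2227.
At steady state, accumulation factor R = 1/(1 − e^(−kτ)) ≈ 1.2865.
Each bolus raises the concentration by D/Vd = 1640/145 ≈ 11.310 mcg/mL.
Steady-state peak Cmax,ss = C₀·R ≈ 11.310 × 1.2865 ≈ 14.550 mcg/mL.
One interval later, Cmin,ss = Cmax,ss·e^(−kτ) ≈ 14.550 × 0.2227 ≈ 3.240 mcg/mL.

3.2 mcg/mL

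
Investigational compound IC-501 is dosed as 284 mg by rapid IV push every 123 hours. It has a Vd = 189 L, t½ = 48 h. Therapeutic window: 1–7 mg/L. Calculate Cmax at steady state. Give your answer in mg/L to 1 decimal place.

k = ln2/t½ = ln2/48 ≈ 0.014441 h⁻¹; fraction remaining f = e^(−kτ) = e^(−0.014441×123) ≈ 0.1693.
At steady state, accumulation factor R = 1/(1 − e^(−kτ)) ≈ 1.2038.
Single-dose peak C₀ = D/Vd = 284/189 ≈ 1.503 mg/L.
Steady-state peak Cmax,ss = C₀·R ≈ 1.503 × 1.2038 ≈ 1.809 mg/L.
Peak 1.8 mg/L vs MTC 7 mg/L: below toxic threshold.

1.8 mg/L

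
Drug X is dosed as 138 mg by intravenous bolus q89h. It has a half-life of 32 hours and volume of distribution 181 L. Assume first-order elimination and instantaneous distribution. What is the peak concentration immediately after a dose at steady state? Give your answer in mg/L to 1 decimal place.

0.9 mg/L

Over one 89-h interval, 89/32 ≈ 2.7812 half-lives elapse, leaving f ≈ 0.1455 of each dose.
Accumulation ratio R = 1/(1 − f) ≈ 1/0.8545 ≈ 1.1703.
Single-dose peak C₀ = D/Vd = 138/181 ≈ 0.762 mg/L.
Steady-state peak Cmax,ss = C₀·R ≈ 0.762 × 1.1703 ≈ 0.892 mg/L.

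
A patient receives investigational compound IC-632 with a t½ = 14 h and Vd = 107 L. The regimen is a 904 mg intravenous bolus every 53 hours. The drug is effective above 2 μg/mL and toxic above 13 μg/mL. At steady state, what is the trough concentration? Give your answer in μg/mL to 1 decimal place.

Over one 53-h interval, 53/14 ≈ 3.7857 half-lives elapse, leaving f ≈ 0.0725 of each dose.
Each bolus raises the concentration by D/Vd = 904/107 ≈ 8.449 μg/mL.
Steady-state trough Cmin,ss = C₀·f/(1−f) ≈ 8.449 × 0.0725/0.9275 ≈ 0.660 μg/mL.
Trough 0.7 μg/mL vs MEC 2 μg/mL: subtherapeutic.

0.7 μg/mL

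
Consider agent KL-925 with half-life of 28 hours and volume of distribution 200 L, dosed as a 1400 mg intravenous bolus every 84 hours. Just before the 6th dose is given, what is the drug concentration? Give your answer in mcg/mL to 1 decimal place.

1.0 mcg/mL

f = (1/2)^(τ/t½) = (1/2)^(84/28) ≈ 0.1250.
C₀ = D/Vd = 1400/200 ≈ 7.000 mcg/mL.
Before the 6th dose, 5 doses have been given. Superposition: Cmin = C₀·(f + f² + … + f^5).
≈ 7.000 × (0.1250 + 0.0156 + 0.0020 + 0.0002 + 0.0000) ≈ 7.000 × 0.1428 ≈ 1.000 mcg/mL.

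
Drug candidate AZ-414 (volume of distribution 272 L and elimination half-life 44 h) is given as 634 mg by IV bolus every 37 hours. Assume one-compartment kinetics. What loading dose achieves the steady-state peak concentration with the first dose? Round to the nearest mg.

f = (1/2)^(37/44) ≈ 0.558292; accumulation ratio R = 1/(1−f) ≈ 2.26394.
Loading dose to hit Cmax,ss on first dose: D_load = D_maint·R ≈ 634 × 2.26394 ≈ 1435.34 mg.

1435 mg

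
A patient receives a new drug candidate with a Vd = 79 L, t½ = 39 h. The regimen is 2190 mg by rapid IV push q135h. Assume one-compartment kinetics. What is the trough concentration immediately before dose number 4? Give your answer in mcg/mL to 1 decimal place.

2.8 mcg/mL

f = (1/2)^(τ/t½) = (1/2)^(135/39) ≈ 0.0908.
C₀ = D/Vd = 2190/79 ≈ 27.722 mcg/mL.
Before the 4th dose, 3 doses have been given. Superposition: Cmin = C₀·(f + f² + … + f^3).
≈ 27.722 × (0.0908 + 0.0082 + 0.0007) ≈ 27.722 × 0.0997 ≈ 2.764 mcg/mL.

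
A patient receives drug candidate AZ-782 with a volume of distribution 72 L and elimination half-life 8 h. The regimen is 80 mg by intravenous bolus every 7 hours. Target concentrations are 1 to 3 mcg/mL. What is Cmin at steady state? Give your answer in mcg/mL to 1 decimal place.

Over one 7-h interval, 7/8 ≈ 0.875 half-lives elapse, leaving f ≈ 0.5453 of each dose.
Each bolus raises the concentration by D/Vd = 80/72 ≈ 1.111 mcg/mL.
Steady-state trough Cmin,ss = C₀·f/(1−f) ≈ 1.111 × 0.5453/0.4547 ≈ 1.332 mcg/mL.
Trough 1.3 mcg/mL vs MEC 1 mcg/mL: adequate.

1.3 mcg/mL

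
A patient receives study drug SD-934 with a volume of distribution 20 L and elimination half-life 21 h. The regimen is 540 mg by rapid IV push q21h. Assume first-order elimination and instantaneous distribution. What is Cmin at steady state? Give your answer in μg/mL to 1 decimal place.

27.0 μg/mL

τ = 21 h = 1 half-life, so f = (1/2)^1 = 0.5.
At steady state, R = 1/(1 − 0.5) = 2/1.
Single-dose peak C₀ = D/Vd = 540/20 = 27 μg/mL.
Steady-state peak Cmax,ss = C₀·R = 27 × 2/1 ≈ 54.000 μg/mL.
Steady-state trough Cmin,ss = Cmax,ss·f ≈ 54.000 × 0.5 ≈ 27.000 μg/mL.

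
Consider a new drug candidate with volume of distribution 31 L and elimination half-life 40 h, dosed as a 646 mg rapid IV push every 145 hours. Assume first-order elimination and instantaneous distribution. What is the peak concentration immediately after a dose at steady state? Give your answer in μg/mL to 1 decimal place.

Over one 145-h interval, 145/40 ≈ 3.625 half-lives elapse, leaving f ≈ 0.0811 of each dose.
Accumulation ratio R = 1/(1 − f) ≈ 1/0.9189 ≈ 1.0883.
Single-dose peak C₀ = D/Vd = 646/31 ≈ 20.839 μg/mL.
Cmax,ss = C₀/(1 − f) ≈ 20.839/0.9189 ≈ 22.678 μg/mL.

22.7 μg/mL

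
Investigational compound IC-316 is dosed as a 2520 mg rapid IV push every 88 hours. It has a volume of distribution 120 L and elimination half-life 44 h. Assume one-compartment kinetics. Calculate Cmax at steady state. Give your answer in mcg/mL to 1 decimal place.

The dosing interval is 2 half-lives, so f = 2^(−2) = 0.25.
At steady state, R = 1/(1 − 0.25) = 4/3.
Single-dose peak C₀ = D/Vd = 2520/120 = 21 mcg/mL.
Steady-state peak Cmax,ss = C₀·R = 21 × 4/3 ≈ 28.000 mcg/mL.

28.0 mcg/mL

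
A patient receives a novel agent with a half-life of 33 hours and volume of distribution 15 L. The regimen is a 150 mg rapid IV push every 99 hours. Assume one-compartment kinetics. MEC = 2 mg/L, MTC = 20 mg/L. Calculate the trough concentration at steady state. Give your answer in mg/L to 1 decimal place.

1.4 mg/L

τ = 99 h = 3 half-lives, so f = (1/2)^3 = 0.125.
Accumulation ratio R = 1/(1 − f) = 1/0.875 = 8/7.
Single-dose peak C₀ = D/Vd = 150/15 = 10 mg/L.
Steady-state peak Cmax,ss = C₀·R = 10 × 8/7 ≈ 11.429 mg/L.
Steady-state trough Cmin,ss = Cmax,ss·f ≈ 11.429 × 0.125 ≈ 1.429 mg/L.
Trough 1.4 mg/L vs MEC 2 mg/L: subtherapeutic.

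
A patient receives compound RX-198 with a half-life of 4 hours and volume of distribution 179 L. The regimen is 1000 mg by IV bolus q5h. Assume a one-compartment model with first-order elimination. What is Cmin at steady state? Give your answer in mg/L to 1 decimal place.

τ/t½ = 5/4 ≈ 1.25, so fraction remaining f = (1/2)^(5/4) ≈ 0.4204.
Accumulation ratio R = 1/(1 − f) ≈ 1/0.5796 ≈ 1.7253.
Single-dose peak C₀ = D/Vd = 1000/179 ≈ 5.587 mg/L.
Cmax,ss = C₀/(1 − f) ≈ 5.587/0.5796 ≈ 9.639 mg/L.
One interval later, Cmin,ss = Cmax,ss·e^(−kτ) ≈ 9.639 × 0.4204 ≈ 4.052 mg/L.

4.1 mg/L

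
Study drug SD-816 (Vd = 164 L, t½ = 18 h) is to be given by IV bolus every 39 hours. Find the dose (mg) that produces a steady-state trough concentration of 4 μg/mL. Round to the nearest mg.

τ/t½ = 39/18 ≈ 2.1667, so f = (1/2)^(39/18) ≈ 0.222725.
Cmin,ss = (D/Vd)·f/(1−f), so D = Cmin,ss·Vd·(1−f)/f.
D = 4 × 164 × (1−f)/f ≈ 4 × 164 × 3.48984 ≈ 2289.34 mg.

2289 mg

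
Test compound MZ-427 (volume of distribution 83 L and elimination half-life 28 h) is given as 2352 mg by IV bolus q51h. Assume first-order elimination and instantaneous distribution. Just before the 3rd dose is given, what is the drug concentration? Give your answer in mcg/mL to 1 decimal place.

f = (1/2)^(τ/t½) = (1/2)^(51/28) ≈ 0.2829.
C₀ = D/Vd = 2352/83 ≈ 28.337 mcg/mL.
Before the 3rd dose, 2 doses have been given. Superposition: Cmin = C₀·(f + f²).
≈ 28.337 × (0.2829 + 0.0800) ≈ 28.337 × 0.3629 ≈ 10.283 mcg/mL.

10.3 mcg/mL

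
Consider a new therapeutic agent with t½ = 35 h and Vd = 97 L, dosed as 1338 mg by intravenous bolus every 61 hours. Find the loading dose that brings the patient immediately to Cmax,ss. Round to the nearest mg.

f = (1/2)^(61/35) ≈ 0.298777; accumulation ratio R = 1/(1−f) ≈ 1.42608.
Loading dose to hit Cmax,ss on first dose: D_load = D_maint·R ≈ 1338 × 1.42608 ≈ 1908.10 mg.

1908 mg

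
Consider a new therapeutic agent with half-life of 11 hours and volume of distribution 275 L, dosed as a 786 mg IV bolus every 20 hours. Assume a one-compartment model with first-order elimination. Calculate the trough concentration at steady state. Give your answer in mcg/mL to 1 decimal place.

1.1 mcg/mL

Over one 20-h interval, 20/11 ≈ 1.8182 half-lives elapse, leaving f ≈ 0.2836 of each dose.
Single-dose peak C₀ = D/Vd = 786/275 ≈ 2.858 mcg/mL.
Steady-state trough Cmin,ss = C₀·f/(1−f) ≈ 2.858 × 0.2836/0.7164 ≈ 1.131 mcg/mL.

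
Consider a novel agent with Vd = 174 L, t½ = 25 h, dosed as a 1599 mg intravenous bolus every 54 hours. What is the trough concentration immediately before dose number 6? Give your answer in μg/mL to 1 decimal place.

2.6 μg/mL

f = (1/2)^(τ/t½) = (1/2)^(54/25) ≈ 0.2238.
C₀ = D/Vd = 1599/174 ≈ 9.190 μg/mL.
Before the 6th dose, 5 doses have been given. Superposition: Cmin = C₀·(f + f² + … + f^5).
≈ 9.190 × (0.2238 + 0.0501 + 0.0112 + 0.0025 + 0.0006) ≈ 9.190 × 0.2882 ≈ 2.649 μg/mL.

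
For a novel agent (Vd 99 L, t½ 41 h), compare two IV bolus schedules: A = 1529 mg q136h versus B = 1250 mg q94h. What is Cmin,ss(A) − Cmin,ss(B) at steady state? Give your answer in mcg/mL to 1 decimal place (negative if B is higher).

-1.5 mcg/mL

Regimen A: f = (1/2)^(136/41) ≈ 0.1003; Cmin,ss = (1529/99)·f/(1−f) ≈ 1.722 mcg/mL.
Regimen B: f = (1/2)^(94/41) ≈ 0.2041; Cmin,ss = (1250/99)·f/(1−f) ≈ 3.238 mcg/mL.
Difference ≈ 1.722 − 3.238 ≈ -1.516 mcg/mL.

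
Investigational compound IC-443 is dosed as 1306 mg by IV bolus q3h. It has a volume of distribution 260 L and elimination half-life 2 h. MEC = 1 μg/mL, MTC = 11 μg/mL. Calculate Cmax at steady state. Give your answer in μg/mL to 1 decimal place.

k = ln2/t½ = ln2/2 ≈ 0.346574 h⁻¹; fraction remaining f = e^(−kτ) = e^(−0.346574×3) ≈ 0.3536.
Accumulation ratio R = 1/(1 − f) ≈ 1/0.6464 ≈ 1.5470.
Each bolus raises the concentration by D/Vd = 1306/260 ≈ 5.023 μg/mL.
Steady-state peak Cmax,ss = C₀·R ≈ 5.023 × 1.5470 ≈ 7.771 μg/mL.
Peak 7.8 μg/mL vs MTC 11 μg/mL: below toxic threshold.

7.8 μg/mL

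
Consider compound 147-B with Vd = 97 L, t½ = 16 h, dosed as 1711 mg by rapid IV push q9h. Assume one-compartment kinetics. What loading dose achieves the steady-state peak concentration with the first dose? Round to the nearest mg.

f = (1/2)^(9/16) ≈ 0.677128; accumulation ratio R = 1/(1−f) ≈ 3.09720.
Loading dose to hit Cmax,ss on first dose: D_load = D_maint·R ≈ 1711 × 3.09720 ≈ 5299.31 mg.

5299 mg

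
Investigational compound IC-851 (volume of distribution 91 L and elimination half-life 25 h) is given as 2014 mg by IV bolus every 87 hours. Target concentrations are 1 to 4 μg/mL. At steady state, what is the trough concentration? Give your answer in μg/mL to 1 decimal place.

τ/t½ = 87/25 ≈ 3.48, so fraction remaining f = (1/2)^(87/25) ≈ 0.0896.
Accumulation ratio R = 1/(1 − f) ≈ 1/0.9104 ≈ 1.0984.
Each bolus raises the concentration by D/Vd = 2014/91 ≈ 22.132 μg/mL.
Steady-state peak Cmax,ss = C₀·R ≈ 22.132 × 1.0984 ≈ 24.310 μg/mL.
One interval later, Cmin,ss = Cmax,ss·e^(−kτ) ≈ 24.310 × 0.0896 ≈ 2.178 μg/mL.
Trough 2.2 μg/mL vs MEC 1 μg/mL: adequate.

2.2 μg/mL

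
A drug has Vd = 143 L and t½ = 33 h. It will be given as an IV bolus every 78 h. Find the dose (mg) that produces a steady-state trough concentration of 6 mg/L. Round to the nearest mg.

τ/t½ = 78/33 ≈ 2.3636, so f = (1/2)^(78/33) ≈ 0.194301.
Cmin,ss = (D/Vd)·f/(1−f), so D = Cmin,ss·Vd·(1−f)/f.
D = 6 × 143 × (1−f)/f ≈ 6 × 143 × 4.14665 ≈ 3557.83 mg.

3558 mg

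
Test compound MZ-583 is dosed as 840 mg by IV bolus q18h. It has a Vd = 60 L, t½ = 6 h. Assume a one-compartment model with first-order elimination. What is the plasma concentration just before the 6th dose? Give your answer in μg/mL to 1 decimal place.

f = (1/2)^(τ/t½) = (1/2)^(18/6) ≈ 0.1250.
C₀ = D/Vd = 840/60 ≈ 14.000 μg/mL.
Before the 6th dose, 5 doses have been given. Superposition: Cmin = C₀·(f + f² + … + f^5).
≈ 14.000 × (0.1250 + 0.0156 + 0.0020 + 0.0002 + 0.0000) ≈ 14.000 × 0.1428 ≈ 1.999 μg/mL.

2.0 μg/mL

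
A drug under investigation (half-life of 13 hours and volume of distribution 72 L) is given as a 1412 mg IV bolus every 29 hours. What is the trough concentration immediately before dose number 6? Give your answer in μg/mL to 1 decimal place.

5.3 μg/mL

f = (1/2)^(τ/t½) = (1/2)^(29/13) ≈ 0.2130.
C₀ = D/Vd = 1412/72 ≈ 19.611 μg/mL.
Before the 6th dose, 5 doses have been given. Superposition: Cmin = C₀·(f + f² + … + f^5).
≈ 19.611 × (0.2130 + 0.0454 + 0.0097 + 0.0021 + 0.0004) ≈ 19.611 × 0.2706 ≈ 5.307 μg/mL.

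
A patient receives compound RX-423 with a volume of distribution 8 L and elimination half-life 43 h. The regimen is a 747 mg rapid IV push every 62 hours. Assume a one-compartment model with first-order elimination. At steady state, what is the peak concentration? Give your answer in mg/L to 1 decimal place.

147.8 mg/L

Over one 62-h interval, 62/43 ≈ 1.4419 half-lives elapse, leaving f ≈ 0.3681 of each dose.
Accumulation ratio R = 1/(1 − f) ≈ 1/0.6319 ≈ 1.5825.
Each bolus raises the concentration by D/Vd = 747/8 ≈ 93.375 mg/L.
Steady-state peak Cmax,ss = C₀·R ≈ 93.375 × 1.5825 ≈ 147.766 mg/L.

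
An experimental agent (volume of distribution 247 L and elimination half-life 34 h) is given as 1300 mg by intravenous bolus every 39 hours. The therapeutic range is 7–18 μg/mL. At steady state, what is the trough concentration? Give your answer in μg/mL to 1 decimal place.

τ/t½ = 39/34 ≈ 1.1471, so fraction remaining f = (1/2)^(39/34) ≈ 0.4515.
Single-dose peak C₀ = D/Vd = 1300/247 ≈ 5.263 μg/mL.
Steady-state trough Cmin,ss = C₀·f/(1−f) ≈ 5.263 × 0.4515/0.5485 ≈ 4.332 μg/mL.
Trough 4.3 μg/mL vs MEC 7 μg/mL: subtherapeutic.

4.3 μg/mL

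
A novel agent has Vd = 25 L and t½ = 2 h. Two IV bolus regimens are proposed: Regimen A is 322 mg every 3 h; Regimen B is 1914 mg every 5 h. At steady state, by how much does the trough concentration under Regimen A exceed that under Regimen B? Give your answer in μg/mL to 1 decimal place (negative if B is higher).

Regimen A: f = (1/2)^(3/2) ≈ 0.3536; Cmin,ss = (322/25)·f/(1−f) ≈ 7.046 μg/mL.
Regimen B: f = (1/2)^(5/2) ≈ 0.1768; Cmin,ss = (1914/25)·f/(1−f) ≈ 16.443 μg/mL.
Difference ≈ 7.046 − 16.443 ≈ -9.397 μg/mL.

-9.4 μg/mL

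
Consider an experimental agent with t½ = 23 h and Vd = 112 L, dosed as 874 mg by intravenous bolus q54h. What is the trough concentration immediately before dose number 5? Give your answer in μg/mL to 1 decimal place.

1.9 μg/mL

f = (1/2)^(τ/t½) = (1/2)^(54/23) ≈ 0.1964.
C₀ = D/Vd = 874/112 ≈ 7.804 μg/mL.
Before the 5th dose, 4 doses have been given. Superposition: Cmin = C₀·(f + f² + … + f^4).
≈ 7.804 × (0.1964 + 0.0386 + 0.0076 + 0.0015) ≈ 7.804 × 0.2441 ≈ 1.905 μg/mL.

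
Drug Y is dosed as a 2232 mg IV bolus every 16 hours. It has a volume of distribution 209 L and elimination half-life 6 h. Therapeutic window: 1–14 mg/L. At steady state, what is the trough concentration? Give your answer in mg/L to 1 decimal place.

k = ln2/t½ = ln2/6 ≈ 0.115525 h⁻¹; fraction remaining f = e^(−kτ) = e^(−0.115525×16) ≈ 0.1575.
Each bolus raises the concentration by D/Vd = 2232/209 ≈ 10.679 mg/L.
Steady-state trough Cmin,ss = C₀·f/(1−f) ≈ 10.679 × 0.1575/0.8425 ≈ 1.996 mg/L.
Trough 2.0 mg/L vs MEC 1 mg/L: adequate.

2.0 mg/L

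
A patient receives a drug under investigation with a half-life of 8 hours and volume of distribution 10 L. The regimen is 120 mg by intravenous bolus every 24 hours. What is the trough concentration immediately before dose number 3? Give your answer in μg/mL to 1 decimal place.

f = (1/2)^(τ/t½) = (1/2)^(24/8) ≈ 0.1250.
C₀ = D/Vd = 120/10 ≈ 12.000 μg/mL.
Before the 3rd dose, 2 doses have been given. Superposition: Cmin = C₀·(f + f²).
≈ 12.000 × (0.1250 + 0.0156) ≈ 12.000 × 0.1406 ≈ 1.687 μg/mL.

1.7 μg/mL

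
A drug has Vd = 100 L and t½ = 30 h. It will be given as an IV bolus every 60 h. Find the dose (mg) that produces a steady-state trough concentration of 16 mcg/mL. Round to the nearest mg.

τ/t½ = 60/30 ≈ 2, so f = (1/2)^(60/30) ≈ 0.250000.
Cmin,ss = (D/Vd)·f/(1−f), so D = Cmin,ss·Vd·(1−f)/f.
D = 16 × 100 × (1−f)/f ≈ 16 × 100 × 3.00000 ≈ 4800.00 mg.

4800 mg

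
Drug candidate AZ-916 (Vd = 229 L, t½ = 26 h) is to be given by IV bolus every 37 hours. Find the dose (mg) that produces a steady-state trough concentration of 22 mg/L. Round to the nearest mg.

τ/t½ = 37/26 ≈ 1.4231, so f = (1/2)^(37/26) ≈ 0.372916.
Cmin,ss = (D/Vd)·f/(1−f), so D = Cmin,ss·Vd·(1−f)/f.
D = 22 × 229 × (1−f)/f ≈ 22 × 229 × 1.68157 ≈ 8471.75 mg.

8472 mg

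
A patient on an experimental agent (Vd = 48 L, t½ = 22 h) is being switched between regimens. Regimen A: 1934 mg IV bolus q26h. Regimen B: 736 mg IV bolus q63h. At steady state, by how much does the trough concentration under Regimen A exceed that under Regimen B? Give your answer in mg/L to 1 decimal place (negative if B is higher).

Regimen A: f = (1/2)^(26/22) ≈ 0.4408; Cmin,ss = (1934/48)·f/(1−f) ≈ 31.761 mg/L.
Regimen B: f = (1/2)^(63/22) ≈ 0.1374; Cmin,ss = (736/48)·f/(1−f) ≈ 2.442 mg/L.
Difference ≈ 31.761 − 2.442 ≈ 29.319 mg/L.

29.3 mg/L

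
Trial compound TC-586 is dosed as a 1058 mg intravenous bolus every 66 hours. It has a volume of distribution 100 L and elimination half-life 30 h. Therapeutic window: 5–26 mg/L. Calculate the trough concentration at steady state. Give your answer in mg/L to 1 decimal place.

k = ln2/t½ = ln2/30 ≈ 0.023105 h⁻¹; fraction remaining f = e^(−kτ) = e^(−0.023105×66) ≈ 0.2176.
At steady state, accumulation factor R = 1/(1 − e^(−kτ)) ≈ 1.2781.
Single-dose peak C₀ = D/Vd = 1058/100 ≈ 10.580 mg/L.
Steady-state peak Cmax,ss = C₀·R ≈ 10.580 × 1.2781 ≈ 13.522 mg/L.
Steady-state trough Cmin,ss = Cmax,ss·f ≈ 13.522 × 0.2176 ≈ 2.942 mg/L.
Trough 2.9 mg/L vs MEC 5 mg/L: subtherapeutic.

2.9 mg/L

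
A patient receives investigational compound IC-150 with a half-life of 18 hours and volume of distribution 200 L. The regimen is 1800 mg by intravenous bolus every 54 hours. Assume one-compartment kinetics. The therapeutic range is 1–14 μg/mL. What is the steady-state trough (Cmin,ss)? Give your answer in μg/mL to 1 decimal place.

1.3 μg/mL

The dosing interval is 3 half-lives, so f = 2^(−3) = 0.125.
At steady state, R = 1/(1 − 0.125) = 8/7.
Single-dose peak C₀ = D/Vd = 1800/200 = 9 μg/mL.
Steady-state peak Cmax,ss = C₀·R = 9 × 8/7 ≈ 10.286 μg/mL.
Steady-state trough Cmin,ss = Cmax,ss·f ≈ 10.286 × 0.125 ≈ 1.286 μg/mL.
Trough 1.3 μg/mL vs MEC 1 μg/mL: adequate.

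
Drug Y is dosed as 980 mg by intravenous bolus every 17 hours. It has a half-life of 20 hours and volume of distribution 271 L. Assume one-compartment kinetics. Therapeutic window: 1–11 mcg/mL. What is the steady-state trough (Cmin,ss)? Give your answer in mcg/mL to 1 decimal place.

4.5 mcg/mL

τ/t½ = 17/20 ≈ 0.85, so fraction remaining f = (1/2)^(17/20) ≈ 0.5548.
Single-dose peak C₀ = D/Vd = 980/271 ≈ 3.616 mcg/mL.
Steady-state trough Cmin,ss = C₀·f/(1−f) ≈ 3.616 × 0.5548/0.4452 ≈ 4.506 mcg/mL.
Trough 4.5 mcg/mL vs MEC 1 mcg/mL: adequate.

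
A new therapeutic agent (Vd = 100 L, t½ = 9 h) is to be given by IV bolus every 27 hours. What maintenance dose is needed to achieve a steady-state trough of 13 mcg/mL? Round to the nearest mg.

9100 mg

τ/t½ = 27/9 ≈ 3, so f = (1/2)^(27/9) ≈ 0.125000.
Cmin,ss = (D/Vd)·f/(1−f), so D = Cmin,ss·Vd·(1−f)/f.
D = 13 × 100 × (1−f)/f ≈ 13 × 100 × 7.00000 ≈ 9100.00 mg.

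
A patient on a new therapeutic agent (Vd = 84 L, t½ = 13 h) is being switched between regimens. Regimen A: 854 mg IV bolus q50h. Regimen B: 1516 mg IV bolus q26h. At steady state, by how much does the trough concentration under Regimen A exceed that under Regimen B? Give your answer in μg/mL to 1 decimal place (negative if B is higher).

Regimen A: f = (1/2)^(50/13) ≈ 0.0695; Cmin,ss = (854/84)·f/(1−f) ≈ 0.759 μg/mL.
Regimen B: f = (1/2)^(26/13) ≈ 0.2500; Cmin,ss = (1516/84)·f/(1−f) ≈ 6.016 μg/mL.
Difference ≈ 0.759 − 6.016 ≈ -5.257 μg/mL.

-5.3 μg/mL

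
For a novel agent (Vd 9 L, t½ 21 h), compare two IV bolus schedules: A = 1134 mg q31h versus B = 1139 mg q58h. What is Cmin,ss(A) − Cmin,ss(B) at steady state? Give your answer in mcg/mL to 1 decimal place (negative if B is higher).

Regimen A: f = (1/2)^(31/21) ≈ 0.3594; Cmin,ss = (1134/9)·f/(1−f) ≈ 70.691 mcg/mL.
Regimen B: f = (1/2)^(58/21) ≈ 0.1474; Cmin,ss = (1139/9)·f/(1−f) ≈ 21.879 mcg/mL.
Difference ≈ 70.691 − 21.879 ≈ 48.812 mcg/mL.

48.8 mcg/mL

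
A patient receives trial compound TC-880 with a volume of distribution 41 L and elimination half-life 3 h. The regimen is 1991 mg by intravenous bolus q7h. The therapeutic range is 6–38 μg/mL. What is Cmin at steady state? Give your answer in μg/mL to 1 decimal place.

12.0 μg/mL

Over one 7-h interval, 7/3 ≈ 2.3333 half-lives elapse, leaving f ≈ 0.1984 of each dose.
Each bolus raises the concentration by D/Vd = 1991/41 ≈ 48.561 μg/mL.
Steady-state trough Cmin,ss = C₀·f/(1−f) ≈ 48.561 × 0.1984/0.8016 ≈ 12.019 μg/mL.
Trough 12.0 μg/mL vs MEC 6 μg/mL: adequate.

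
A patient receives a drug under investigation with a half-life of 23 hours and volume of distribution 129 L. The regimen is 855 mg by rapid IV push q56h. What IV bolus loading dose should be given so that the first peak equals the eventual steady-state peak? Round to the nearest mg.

f = (1/2)^(56/23) ≈ 0.184951; accumulation ratio R = 1/(1−f) ≈ 1.22692.
Loading dose to hit Cmax,ss on first dose: D_load = D_maint·R ≈ 855 × 1.22692 ≈ 1049.02 mg.

1049 mg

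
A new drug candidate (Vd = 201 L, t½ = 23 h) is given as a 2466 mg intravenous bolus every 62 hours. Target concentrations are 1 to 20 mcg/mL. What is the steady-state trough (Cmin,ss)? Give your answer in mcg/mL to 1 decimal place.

Over one 62-h interval, 62/23 ≈ 2.6957 half-lives elapse, leaving f ≈ 0.1544 of each dose.
Each bolus raises the concentration by D/Vd = 2466/201 ≈ 12.269 mcg/mL.
Steady-state trough Cmin,ss = C₀·f/(1−f) ≈ 12.269 × 0.1544/0.8456 ≈ 2.240 mcg/mL.
Trough 2.2 mcg/mL vs MEC 1 mcg/mL: adequate.

2.2 mcg/mL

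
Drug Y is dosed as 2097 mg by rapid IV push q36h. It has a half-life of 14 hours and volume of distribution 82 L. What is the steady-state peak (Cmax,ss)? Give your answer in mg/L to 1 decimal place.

k = ln2/t½ = ln2/14 ≈ 0.049511 h⁻¹; fraction remaining f = e^(−kτ) = e^(−0.049511×36) ≈ 0.1682.
Accumulation ratio R = 1/(1 − f) ≈ 1/0.8318 ≈ 1.2022.
Single-dose peak C₀ = D/Vd = 2097/82 ≈ 25.573 mg/L.
Steady-state peak Cmax,ss = C₀·R ≈ 25.573 × 1.2022 ≈ 30.744 mg/L.

30.7 mg/L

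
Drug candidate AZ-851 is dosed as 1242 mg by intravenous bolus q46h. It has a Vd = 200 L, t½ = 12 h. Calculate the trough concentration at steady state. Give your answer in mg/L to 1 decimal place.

Over one 46-h interval, 46/12 ≈ 3.8333 half-lives elapse, leaving f ≈ 0.0702 of each dose.
Each bolus raises the concentration by D/Vd = 1242/200 ≈ 6.210 mg/L.
Steady-state trough Cmin,ss = C₀·f/(1−f) ≈ 6.210 × 0.0702/0.9298 ≈ 0.469 mg/L.

0.5 mg/L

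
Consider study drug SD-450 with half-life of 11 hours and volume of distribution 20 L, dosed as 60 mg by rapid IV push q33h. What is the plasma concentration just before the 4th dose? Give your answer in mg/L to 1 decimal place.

0.4 mg/L

f = (1/2)^(τ/t½) = (1/2)^(33/11) ≈ 0.1250.
C₀ = D/Vd = 60/20 ≈ 3.000 mg/L.
Before the 4th dose, 3 doses have been given. Superposition: Cmin = C₀·(f + f² + … + f^3).
≈ 3.000 × (0.1250 + 0.0156 + 0.0020) ≈ 3.000 × 0.1426 ≈ 0.428 mg/L.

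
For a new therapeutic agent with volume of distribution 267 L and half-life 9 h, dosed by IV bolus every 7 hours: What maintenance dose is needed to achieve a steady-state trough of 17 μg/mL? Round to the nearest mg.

3243 mg

τ/t½ = 7/9 ≈ 0.77778, so f = (1/2)^(7/9) ≈ 0.583265.
Cmin,ss = (D/Vd)·f/(1−f), so D = Cmin,ss·Vd·(1−f)/f.
D = 17 × 267 × (1−f)/f ≈ 17 × 267 × 0.71449 ≈ 3243.07 mg.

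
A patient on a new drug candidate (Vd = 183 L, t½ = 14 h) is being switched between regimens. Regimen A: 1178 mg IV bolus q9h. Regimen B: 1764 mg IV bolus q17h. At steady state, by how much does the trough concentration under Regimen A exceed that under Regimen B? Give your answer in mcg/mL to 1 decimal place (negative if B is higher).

Regimen A: f = (1/2)^(9/14) ≈ 0.6404; Cmin,ss = (1178/183)·f/(1−f) ≈ 11.464 mcg/mL.
Regimen B: f = (1/2)^(17/14) ≈ 0.4310; Cmin,ss = (1764/183)·f/(1−f) ≈ 7.302 mcg/mL.
Difference ≈ 11.464 − 7.302 ≈ 4.162 mcg/mL.

4.2 mcg/mL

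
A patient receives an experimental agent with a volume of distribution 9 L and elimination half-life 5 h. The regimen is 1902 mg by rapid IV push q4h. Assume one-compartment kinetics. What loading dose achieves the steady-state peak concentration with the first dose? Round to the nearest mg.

f = (1/2)^(4/5) ≈ 0.574349; accumulation ratio R = 1/(1−f) ≈ 2.34934.
Loading dose to hit Cmax,ss on first dose: D_load = D_maint·R ≈ 1902 × 2.34934 ≈ 4468.44 mg.

4468 mg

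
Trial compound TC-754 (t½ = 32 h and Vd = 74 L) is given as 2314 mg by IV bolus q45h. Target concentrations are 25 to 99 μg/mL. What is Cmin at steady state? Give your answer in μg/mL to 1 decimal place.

18.9 μg/mL

Over one 45-h interval, 45/32 ≈ 1.4062 half-lives elapse, leaving f ≈ 0.3773 of each dose.
At steady state, accumulation factor R = 1/(1 − e^(−kτ)) ≈ 1.6059.
Single-dose peak C₀ = D/Vd = 2314/74 ≈ 31.270 μg/mL.
Steady-state peak Cmax,ss = C₀·R ≈ 31.270 × 1.6059 ≈ 50.216 μg/mL.
Steady-state trough Cmin,ss = Cmax,ss·f ≈ 50.216 × 0.3773 ≈ 18.946 μg/mL.
Trough 18.9 μg/mL vs MEC 25 μg/mL: subtherapeutic.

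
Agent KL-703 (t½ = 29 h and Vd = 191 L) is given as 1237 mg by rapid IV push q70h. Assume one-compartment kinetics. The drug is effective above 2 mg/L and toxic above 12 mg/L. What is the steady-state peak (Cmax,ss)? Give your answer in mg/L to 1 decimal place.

8.0 mg/L

k = ln2/t½ = ln2/29 ≈ 0.023902 h⁻¹; fraction remaining f = e^(−kτ) = e^(−0.023902×70) ≈ 0.1877.
Accumulation ratio R = 1/(1 − f) ≈ 1/0.8123 ≈ 1.2311.
Single-dose peak C₀ = D/Vd = 1237/191 ≈ 6.476 mg/L.
Steady-state peak Cmax,ss = C₀·R ≈ 6.476 × 1.2311 ≈ 7.973 mg/L.
Peak 8.0 mg/L vs MTC 12 mg/L: below toxic threshold.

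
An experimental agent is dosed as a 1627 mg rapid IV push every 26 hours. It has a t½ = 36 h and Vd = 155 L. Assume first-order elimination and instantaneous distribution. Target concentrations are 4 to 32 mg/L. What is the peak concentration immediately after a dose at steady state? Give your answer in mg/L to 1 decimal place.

Over one 26-h interval, 26/36 ≈ 0.72222 half-lives elapse, leaving f ≈ 0.6062 of each dose.
At steady state, accumulation factor R = 1/(1 − e^(−kτ)) ≈ 2.5394.
Each bolus raises the concentration by D/Vd = 1627/155 ≈ 10.497 mg/L.
Steady-state peak Cmax,ss = C₀·R ≈ 10.497 × 2.5394 ≈ 26.656 mg/L.
Peak 26.7 mg/L vs MTC 32 mg/L: below toxic threshold.

26.7 mg/L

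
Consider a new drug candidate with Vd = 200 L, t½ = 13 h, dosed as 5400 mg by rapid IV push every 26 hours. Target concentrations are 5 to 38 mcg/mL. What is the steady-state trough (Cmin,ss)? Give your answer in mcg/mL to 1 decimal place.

9.0 mcg/mL

The dosing interval is 2 half-lives, so f = 2^(−2) = 0.25.
Accumulation ratio R = 1/(1 − f) = 1/0.75 = 4/3.
Single-dose peak C₀ = D/Vd = 5400/200 = 27 mcg/mL.
Steady-state peak Cmax,ss = C₀·R = 27 × 4/3 ≈ 36.000 mcg/mL.
Steady-state trough Cmin,ss = Cmax,ss·f ≈ 36.000 × 0.25 ≈ 9.000 mcg/mL.
Trough 9.0 mcg/mL vs MEC 5 mcg/mL: adequate.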